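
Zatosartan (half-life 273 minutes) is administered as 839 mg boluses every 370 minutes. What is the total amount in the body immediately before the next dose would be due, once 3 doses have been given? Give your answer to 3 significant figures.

The 3 doses were given 1110, 740, 370 minutes ago.
Total = 839·(1/2)^(1110/273) + 839·(1/2)^(740/273) + 839·(1/2)^(370/273)
      = 50.095 + 128.17 + 327.92 ≈ 506.19 mg.

506 mg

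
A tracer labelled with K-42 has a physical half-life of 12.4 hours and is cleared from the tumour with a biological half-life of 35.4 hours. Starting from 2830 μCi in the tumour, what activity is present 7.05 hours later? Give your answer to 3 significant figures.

1660 μCi

1/t_eff = 1/t_phys + 1/t_biol = 1/12.4 + 1/35.4 = 0.10889 per hour.
t_eff = 12.4 × 35.4 / (12.4 + 35.4) ≈ 9.1833 hours.
Remaining = 2830 × (1/2)^(7.05/9.1833) = 2830 × (1/2)^0.7677 ≈ 1662.2 μCi.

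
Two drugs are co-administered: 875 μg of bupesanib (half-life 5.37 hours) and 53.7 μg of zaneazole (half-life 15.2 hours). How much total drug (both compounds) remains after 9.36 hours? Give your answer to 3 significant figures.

296 μg

bupesanib: 875 × (1/2)^(9.36/5.37) = 875 × (1/2)^1.743 ≈ 261.4 μg.
zaneazole: 53.7 × (1/2)^(9.36/15.2) = 53.7 × (1/2)^0.61579 ≈ 35.043 μg.
Total = 261.4 + 35.043 ≈ 296.44 μg.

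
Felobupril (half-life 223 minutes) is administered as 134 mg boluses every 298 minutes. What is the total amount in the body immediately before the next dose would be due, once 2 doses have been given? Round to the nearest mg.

The 2 doses were given 596, 298 minutes ago.
Total = 134·(1/2)^(596/223) + 134·(1/2)^(298/223)
      = 21.016 + 53.068 ≈ 74.084 mg.

74 mg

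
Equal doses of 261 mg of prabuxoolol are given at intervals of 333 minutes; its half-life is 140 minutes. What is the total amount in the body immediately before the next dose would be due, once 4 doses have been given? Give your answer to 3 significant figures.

62.1 mg

The 4 doses were given 1332, 999, 666, 333 minutes ago.
Total = 261·(1/2)^(1332/140) + 261·(1/2)^(999/140) + 261·(1/2)^(666/140) + 261·(1/2)^(333/140)
      = 0.35691 + 1.856 + 9.6516 + 50.19 ≈ 62.055 mg.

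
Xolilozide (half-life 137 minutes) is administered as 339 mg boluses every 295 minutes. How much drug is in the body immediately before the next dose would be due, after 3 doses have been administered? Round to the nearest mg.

97 mg

The 3 doses were given 885, 590, 295 minutes ago.
Total = 339·(1/2)^(885/137) + 339·(1/2)^(590/137) + 339·(1/2)^(295/137)
      = 3.8511 + 17.131 + 76.207 ≈ 97.19 mg.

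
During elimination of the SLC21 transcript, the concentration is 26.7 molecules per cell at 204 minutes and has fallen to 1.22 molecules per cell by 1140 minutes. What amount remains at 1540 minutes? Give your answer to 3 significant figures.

0.326 molecules per cell

Over Δt = 1140 − 204 = 936 minutes, the level fell by a factor of 26.7/1.22 ≈ 21.885.
n = log₂(21.885) ≈ 4.4519 half-lives, so t½ = 936/4.4519 ≈ 210.25 minutes.
From t = 1140 to t = 1540: 1.22 × (1/2)^((1540−1140)/210.25) ≈ 0.32632 molecules per cell.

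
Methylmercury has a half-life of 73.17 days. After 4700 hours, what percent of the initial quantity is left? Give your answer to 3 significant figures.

15.6%

4700 hours = 195.833 days.
n = 195.833/73.17 ≈ 2.6764 half-lives.
Fraction remaining = (1/2)^2.6764 ≈ 0.15643, i.e. 15.643%.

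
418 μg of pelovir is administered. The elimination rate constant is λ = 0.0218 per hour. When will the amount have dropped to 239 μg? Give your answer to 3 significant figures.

t½ = ln 2 / λ = 0.69315 / 0.0218 ≈ 31.796 hours.
Fraction remaining = 239/418 ≈ 0.57177.
n = log₂(418/239) = ln(1.749)/ln 2 ≈ 0.80649 half-lives.
t = n × t½ = 0.80649 × 31.796 ≈ 25.643 hours.

25.6 hours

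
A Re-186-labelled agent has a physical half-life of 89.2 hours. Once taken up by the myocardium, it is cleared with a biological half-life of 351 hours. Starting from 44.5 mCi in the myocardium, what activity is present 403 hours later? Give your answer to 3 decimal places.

0.876 mCi

1/t_eff = 1/t_phys + 1/t_biol = 1/89.2 + 1/351 = 0.01406 per hour.
t_eff = 89.2 × 351 / (89.2 + 351) ≈ 71.125 hours.
Remaining = 44.5 × (1/2)^(403/71.125) = 44.5 × (1/2)^5.6661 ≈ 0.87639 mCi.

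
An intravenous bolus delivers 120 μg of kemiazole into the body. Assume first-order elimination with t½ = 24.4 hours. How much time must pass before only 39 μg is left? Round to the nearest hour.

40 hours

Fraction remaining = 39/120 ≈ 0.325.
n = log₂(120/39) = ln(3.0769)/ln 2 ≈ 1.6215 half-lives.
t = n × t½ = 1.6215 × 24.4 ≈ 39.564 hours.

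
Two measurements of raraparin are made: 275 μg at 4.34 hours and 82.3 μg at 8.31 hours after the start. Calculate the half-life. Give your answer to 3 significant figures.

2.28 hours

Over Δt = 8.31 − 4.34 = 3.97 hours, the level fell by a factor of 275/82.3 ≈ 3.3414.
n = log₂(3.3414) ≈ 1.7405 half-lives, so t½ = 3.97/1.7405 ≈ 2.281 hours.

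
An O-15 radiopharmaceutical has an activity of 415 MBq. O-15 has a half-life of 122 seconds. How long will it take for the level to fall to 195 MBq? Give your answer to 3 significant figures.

133 seconds

Fraction remaining = 195/415 ≈ 0.46988.
n = log₂(415/195) = ln(2.1282)/ln 2 ≈ 1.0896 half-lives.
t = n × t½ = 1.0896 × 122 ≈ 132.94 seconds.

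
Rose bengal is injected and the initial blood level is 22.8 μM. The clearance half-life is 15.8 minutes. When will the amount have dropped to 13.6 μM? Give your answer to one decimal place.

Fraction remaining = 13.6/22.8 ≈ 0.59649.
n = log₂(22.8/13.6) = ln(1.6765)/ln 2 ≈ 0.74543 half-lives.
t = n × t½ = 0.74543 × 15.8 ≈ 11.778 minutes.

11.8 minutes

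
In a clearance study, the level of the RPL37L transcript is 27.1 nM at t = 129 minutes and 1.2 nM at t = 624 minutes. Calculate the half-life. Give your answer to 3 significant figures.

Over Δt = 624 − 129 = 495 minutes, the level fell by a factor of 27.1/1.2 ≈ 22.583.
n = log₂(22.583) ≈ 4.4972 half-lives, so t½ = 495/4.4972 ≈ 110.07 minutes.

110 minutes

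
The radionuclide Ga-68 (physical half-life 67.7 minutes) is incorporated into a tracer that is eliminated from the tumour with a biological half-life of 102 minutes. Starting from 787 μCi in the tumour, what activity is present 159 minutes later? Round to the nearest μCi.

52 μCi

1/t_eff = 1/t_phys + 1/t_biol = 1/67.7 + 1/102 = 0.024575 per minute.
t_eff = 67.7 × 102 / (67.7 + 102) ≈ 40.692 minutes.
Remaining = 787 × (1/2)^(159/40.692) = 787 × (1/2)^3.9074 ≈ 52.447 μCi.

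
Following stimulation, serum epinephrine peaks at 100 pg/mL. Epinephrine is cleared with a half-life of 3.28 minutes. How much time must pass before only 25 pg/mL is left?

6.56 minutes

25/100 = 1/4, so 2 half-lives have elapsed.
t = 2 × 3.28 = 6.56 minutes.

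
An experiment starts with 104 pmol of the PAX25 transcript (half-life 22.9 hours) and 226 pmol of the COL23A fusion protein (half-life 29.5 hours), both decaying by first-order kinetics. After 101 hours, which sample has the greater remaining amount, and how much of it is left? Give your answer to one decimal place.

PAX25 transcript: 104 × (1/2)^4.4105 ≈ 4.8904 pmol.
COL23A fusion protein: 226 × (1/2)^3.4237 ≈ 21.06 pmol.
COL23A fusion protein has more remaining, at ≈ 21.06 pmol.

COL23A fusion protein, 21.1 pmol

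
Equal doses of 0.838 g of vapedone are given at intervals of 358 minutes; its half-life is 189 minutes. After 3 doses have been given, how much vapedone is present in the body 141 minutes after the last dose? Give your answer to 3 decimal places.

The 3 doses were given 857, 499, 141 minutes ago.
Total = 0.838·(1/2)^(857/189) + 0.838·(1/2)^(499/189) + 0.838·(1/2)^(141/189)
      = 0.036162 + 0.13442 + 0.49965 ≈ 0.67023 g.

0.670 g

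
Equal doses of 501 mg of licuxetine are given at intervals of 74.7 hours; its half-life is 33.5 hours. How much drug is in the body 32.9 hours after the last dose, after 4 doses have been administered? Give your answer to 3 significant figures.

322 mg

The 4 doses were given 257, 182.3, 107.6, 32.9 hours ago.
Total = 501·(1/2)^(257/33.5) + 501·(1/2)^(182.3/33.5) + 501·(1/2)^(107.6/33.5) + 501·(1/2)^(32.9/33.5)
      = 2.4572 + 11.526 + 54.069 + 253.63 ≈ 321.68 mg.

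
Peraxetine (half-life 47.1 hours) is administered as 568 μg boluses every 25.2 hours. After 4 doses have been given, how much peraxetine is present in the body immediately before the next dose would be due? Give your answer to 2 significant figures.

980 μg

The 4 doses were given 100.8, 75.6, 50.4, 25.2 hours ago.
Total = 568·(1/2)^(100.8/47.1) + 568·(1/2)^(75.6/47.1) + 568·(1/2)^(50.4/47.1) + 568·(1/2)^(25.2/47.1)
      = 128.86 + 186.71 + 270.54 + 392 ≈ 978.1 μg.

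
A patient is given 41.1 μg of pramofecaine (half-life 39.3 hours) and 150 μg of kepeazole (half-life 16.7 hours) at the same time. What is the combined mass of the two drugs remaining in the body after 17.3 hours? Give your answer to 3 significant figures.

103 μg

pramofecaine: 41.1 × (1/2)^(17.3/39.3) = 41.1 × (1/2)^0.4402 ≈ 30.292 μg.
kepeazole: 150 × (1/2)^(17.3/16.7) = 150 × (1/2)^1.0359 ≈ 73.155 μg.
Total = 30.292 + 73.155 ≈ 103.45 μg.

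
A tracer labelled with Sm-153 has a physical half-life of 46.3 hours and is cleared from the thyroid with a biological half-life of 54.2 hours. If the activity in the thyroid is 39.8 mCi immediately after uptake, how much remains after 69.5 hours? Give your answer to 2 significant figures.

1/t_eff = 1/t_phys + 1/t_biol = 1/46.3 + 1/54.2 = 0.040048 per hour.
t_eff = 46.3 × 54.2 / (46.3 + 54.2) ≈ 24.97 hours.
Remaining = 39.8 × (1/2)^(69.5/24.97) = 39.8 × (1/2)^2.7834 ≈ 5.781 mCi.

5.8 mCi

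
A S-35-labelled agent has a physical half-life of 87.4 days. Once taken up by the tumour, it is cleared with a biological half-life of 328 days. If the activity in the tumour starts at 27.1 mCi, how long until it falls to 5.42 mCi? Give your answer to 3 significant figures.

160 days

1/t_eff = 1/t_phys + 1/t_biol = 1/87.4 + 1/328 = 0.01449 per day.
t_eff = 87.4 × 328 / (87.4 + 328) ≈ 69.011 days.
n = log₂(27.1/5.42) ≈ 2.3219; t = 2.3219 × 69.011 ≈ 160.24 days.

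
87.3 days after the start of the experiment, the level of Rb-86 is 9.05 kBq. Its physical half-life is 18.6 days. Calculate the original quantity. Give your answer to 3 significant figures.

Number of half-lives elapsed: n = 87.3/18.6 ≈ 4.6935.
A₀ = A × 2^n = 9.05 × 2^4.6935 = 9.05 × 25.876 ≈ 234.18 kBq.

234 kBq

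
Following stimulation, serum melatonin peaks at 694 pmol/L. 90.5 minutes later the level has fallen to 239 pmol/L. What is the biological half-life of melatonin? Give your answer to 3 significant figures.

58.8 minutes

A/A₀ = 239/694 ≈ 0.34438.
n = log₂(2.9038) ≈ 1.5379 half-lives elapsed in 90.5 minutes.
t½ = 90.5/1.5379 ≈ 58.846 minutes.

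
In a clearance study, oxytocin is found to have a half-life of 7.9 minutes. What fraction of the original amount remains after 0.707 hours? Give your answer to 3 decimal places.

0.024

0.707 hours = 42.42 minutes.
n = 42.42/7.9 ≈ 5.3696 half-lives.
Fraction remaining = (1/2)^5.3696 ≈ 0.024187.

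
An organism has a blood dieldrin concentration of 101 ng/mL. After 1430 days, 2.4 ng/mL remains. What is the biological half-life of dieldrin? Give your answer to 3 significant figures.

265 days

A/A₀ = 2.4/101 ≈ 0.023762.
n = log₂(42.083) ≈ 5.3952 half-lives elapsed in 1430 days.
t½ = 1430/5.3952 ≈ 265.05 days.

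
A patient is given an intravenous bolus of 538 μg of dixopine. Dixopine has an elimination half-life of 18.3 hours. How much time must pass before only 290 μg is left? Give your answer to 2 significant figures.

Fraction remaining = 290/538 ≈ 0.53903.
n = log₂(538/290) = ln(1.8552)/ln 2 ≈ 0.89155 half-lives.
t = n × t½ = 0.89155 × 18.3 ≈ 16.315 hours.

16 hours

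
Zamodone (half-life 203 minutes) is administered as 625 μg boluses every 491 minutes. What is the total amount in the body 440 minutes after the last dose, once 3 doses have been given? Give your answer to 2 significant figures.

170 μg

The 3 doses were given 1422, 931, 440 minutes ago.
Total = 625·(1/2)^(1422/203) + 625·(1/2)^(931/203) + 625·(1/2)^(440/203)
      = 4.8662 + 26.019 + 139.12 ≈ 170.01 μg.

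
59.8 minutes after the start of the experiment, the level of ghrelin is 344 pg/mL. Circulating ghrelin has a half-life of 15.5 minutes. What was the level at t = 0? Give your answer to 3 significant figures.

Number of half-lives elapsed: n = 59.8/15.5 ≈ 3.8581.
A₀ = A × 2^n = 344 × 2^3.8581 = 344 × 14.501 ≈ 4988.3 pg/mL.

4990 pg/mL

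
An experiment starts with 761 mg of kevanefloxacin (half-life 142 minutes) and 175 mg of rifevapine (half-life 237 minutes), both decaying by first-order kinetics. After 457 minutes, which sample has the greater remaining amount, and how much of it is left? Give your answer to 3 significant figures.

kevanefloxacin, 81.8 mg

kevanefloxacin: 761 × (1/2)^3.2183 ≈ 81.767 mg.
rifevapine: 175 × (1/2)^1.9283 ≈ 45.98 mg.
Kevanefloxacin has more remaining, at ≈ 81.767 mg.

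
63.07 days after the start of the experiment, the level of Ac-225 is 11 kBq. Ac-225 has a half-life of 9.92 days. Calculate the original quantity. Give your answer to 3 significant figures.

Number of half-lives elapsed: n = 63.07/9.92 ≈ 6.3579.
A₀ = A × 2^n = 11 × 2^6.3579 = 11 × 82.018 ≈ 902.19 kBq.

902 kBq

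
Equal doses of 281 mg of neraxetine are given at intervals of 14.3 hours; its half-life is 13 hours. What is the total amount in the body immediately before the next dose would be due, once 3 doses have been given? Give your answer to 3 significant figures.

The 3 doses were given 42.9, 28.6, 14.3 hours ago.
Total = 281·(1/2)^(42.9/13) + 281·(1/2)^(28.6/13) + 281·(1/2)^(14.3/13)
      = 28.53 + 61.156 + 131.09 ≈ 220.78 mg.

221 mg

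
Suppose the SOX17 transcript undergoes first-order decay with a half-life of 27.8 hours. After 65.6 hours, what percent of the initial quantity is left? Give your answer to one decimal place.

n = 65.6/27.8 ≈ 2.3597 half-lives.
Fraction remaining = (1/2)^2.3597 ≈ 0.19483, i.e. 19.483%.

19.5%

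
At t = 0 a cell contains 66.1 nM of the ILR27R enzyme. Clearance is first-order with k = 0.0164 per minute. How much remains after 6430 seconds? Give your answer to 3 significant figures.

11.4 nM

t½ = ln 2 / k = 0.69315 / 0.0164 ≈ 42.265 minutes.
Convert the elapsed time: 6430 seconds = 107.167 minutes.
Number of half-lives: n = 107.167/42.265 ≈ 2.5356.
Remaining = 66.1 × (1/2)^2.5356 = 66.1 × 0.17247 ≈ 11.4 nM.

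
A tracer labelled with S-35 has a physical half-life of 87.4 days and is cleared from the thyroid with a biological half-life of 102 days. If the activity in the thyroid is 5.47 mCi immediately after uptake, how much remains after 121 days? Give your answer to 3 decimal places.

1/t_eff = 1/t_phys + 1/t_biol = 1/87.4 + 1/102 = 0.021246 per day.
t_eff = 87.4 × 102 / (87.4 + 102) ≈ 47.069 days.
Remaining = 5.47 × (1/2)^(121/47.069) = 5.47 × (1/2)^2.5707 ≈ 0.92072 mCi.

0.921 mCi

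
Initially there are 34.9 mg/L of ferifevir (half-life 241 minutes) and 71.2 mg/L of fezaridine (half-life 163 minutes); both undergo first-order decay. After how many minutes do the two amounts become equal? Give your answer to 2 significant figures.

Set 34.9·(1/2)^(t/241) = 71.2·(1/2)^(t/163).
Taking log₂: log₂(34.9/71.2) = t·(1/241 − 1/163).
log₂(0.49017) = -1.0287; 1/241 − 1/163 = -0.0019856.
t = -1.0287 / -0.0019856 ≈ 518.06 minutes.

520 minutes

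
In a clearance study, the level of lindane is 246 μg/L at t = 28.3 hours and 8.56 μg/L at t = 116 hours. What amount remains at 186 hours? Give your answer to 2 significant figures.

0.59 μg/L

Over Δt = 116 − 28.3 = 87.7 hours, the level fell by a factor of 246/8.56 ≈ 28.738.
n = log₂(28.738) ≈ 4.8449 half-lives, so t½ = 87.7/4.8449 ≈ 18.101 hours.
From t = 116 to t = 186: 8.56 × (1/2)^((186−116)/18.101) ≈ 0.58663 μg/L.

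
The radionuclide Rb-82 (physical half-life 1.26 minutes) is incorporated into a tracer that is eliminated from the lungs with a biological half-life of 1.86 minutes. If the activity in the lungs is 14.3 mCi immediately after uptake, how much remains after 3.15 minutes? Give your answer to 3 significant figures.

0.782 mCi

1/t_eff = 1/t_phys + 1/t_biol = 1/1.26 + 1/1.86 = 1.3313 per minute.
t_eff = 1.26 × 1.86 / (1.26 + 1.86) ≈ 0.75115 minutes.
Remaining = 14.3 × (1/2)^(3.15/0.75115) = 14.3 × (1/2)^4.1935 ≈ 0.78154 mCi.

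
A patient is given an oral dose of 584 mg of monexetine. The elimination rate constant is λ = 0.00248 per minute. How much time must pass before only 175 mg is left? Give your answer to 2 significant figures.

490 minutes

t½ = ln 2 / λ = 0.69315 / 0.00248 ≈ 279.49 minutes.
Fraction remaining = 175/584 ≈ 0.29966.
n = log₂(584/175) = ln(3.3371)/ln 2 ≈ 1.7386 half-lives.
t = n × t½ = 1.7386 × 279.49 ≈ 485.93 minutes.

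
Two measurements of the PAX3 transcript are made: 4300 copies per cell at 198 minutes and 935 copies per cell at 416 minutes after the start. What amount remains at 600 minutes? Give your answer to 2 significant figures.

260 copies per cell

Over Δt = 416 − 198 = 218 minutes, the level fell by a factor of 4300/935 ≈ 4.5989.
n = log₂(4.5989) ≈ 2.2013 half-lives, so t½ = 218/2.2013 ≈ 99.032 minutes.
From t = 416 to t = 600: 935 × (1/2)^((600−416)/99.032) ≈ 257.93 copies per cell.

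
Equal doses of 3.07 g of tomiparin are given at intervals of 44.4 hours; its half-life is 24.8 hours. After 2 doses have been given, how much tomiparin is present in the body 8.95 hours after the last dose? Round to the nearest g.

3 g

The 2 doses were given 53.35, 8.95 hours ago.
Total = 3.07·(1/2)^(53.35/24.8) + 3.07·(1/2)^(8.95/24.8)
      = 0.69113 + 2.3906 ≈ 3.0817 g.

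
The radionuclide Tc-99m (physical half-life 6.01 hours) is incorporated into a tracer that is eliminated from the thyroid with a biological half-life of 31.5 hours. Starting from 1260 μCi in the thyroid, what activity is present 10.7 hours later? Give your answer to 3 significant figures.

290 μCi

1/t_eff = 1/t_phys + 1/t_biol = 1/6.01 + 1/31.5 = 0.19814 per hour.
t_eff = 6.01 × 31.5 / (6.01 + 31.5) ≈ 5.0471 hours.
Remaining = 1260 × (1/2)^(10.7/5.0471) = 1260 × (1/2)^2.12 ≈ 289.85 μCi.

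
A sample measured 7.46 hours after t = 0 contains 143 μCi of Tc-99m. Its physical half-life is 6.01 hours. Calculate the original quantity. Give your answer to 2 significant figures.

Number of half-lives elapsed: n = 7.46/6.01 ≈ 1.2413.
A₀ = A × 2^n = 143 × 2^1.2413 = 143 × 2.3641 ≈ 338.06 μCi.

340 μCi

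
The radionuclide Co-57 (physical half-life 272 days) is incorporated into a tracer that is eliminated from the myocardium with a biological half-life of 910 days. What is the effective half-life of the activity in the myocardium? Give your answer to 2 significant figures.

210 days

1/t_eff = 1/t_phys + 1/t_biol = 1/272 + 1/910 = 0.0047754 per day.
t_eff = 272 × 910 / (272 + 910) ≈ 209.41 days.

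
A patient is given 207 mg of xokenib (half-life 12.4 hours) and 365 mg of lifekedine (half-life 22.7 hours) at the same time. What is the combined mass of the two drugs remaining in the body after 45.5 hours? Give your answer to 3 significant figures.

107 mg

xokenib: 207 × (1/2)^(45.5/12.4) = 207 × (1/2)^3.6694 ≈ 16.27 mg.
lifekedine: 365 × (1/2)^(45.5/22.7) = 365 × (1/2)^2.0044 ≈ 90.972 mg.
Total = 16.27 + 90.972 ≈ 107.24 mg.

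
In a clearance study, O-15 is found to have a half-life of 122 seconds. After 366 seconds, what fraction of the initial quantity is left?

n = 366/122 ≈ 3 half-lives.
Fraction remaining = (1/2)^3 ≈ 0.125.

0.125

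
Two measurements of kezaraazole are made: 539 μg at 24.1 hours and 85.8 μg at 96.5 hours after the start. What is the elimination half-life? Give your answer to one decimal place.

27.3 hours

Over Δt = 96.5 − 24.1 = 72.4 hours, the level fell by a factor of 539/85.8 ≈ 6.2821.
n = log₂(6.2821) ≈ 2.6512 half-lives, so t½ = 72.4/2.6512 ≈ 27.308 hours.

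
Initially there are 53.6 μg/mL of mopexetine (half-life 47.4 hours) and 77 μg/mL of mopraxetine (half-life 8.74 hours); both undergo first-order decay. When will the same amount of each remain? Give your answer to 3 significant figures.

5.60 hours

Set 53.6·(1/2)^(t/47.4) = 77·(1/2)^(t/8.74).
Taking log₂: log₂(53.6/77) = t·(1/47.4 − 1/8.74).
log₂(0.6961) = -0.52263; 1/47.4 − 1/8.74 = -0.093319.
t = -0.52263 / -0.093319 ≈ 5.6004 hours.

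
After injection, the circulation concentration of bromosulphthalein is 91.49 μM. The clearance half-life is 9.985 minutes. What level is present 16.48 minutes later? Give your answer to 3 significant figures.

Number of half-lives: n = 16.48/9.985 ≈ 1.6505.
Remaining = 91.49 × (1/2)^1.6505 = 91.49 × 0.31854 ≈ 29.143 μM.

29.1 μM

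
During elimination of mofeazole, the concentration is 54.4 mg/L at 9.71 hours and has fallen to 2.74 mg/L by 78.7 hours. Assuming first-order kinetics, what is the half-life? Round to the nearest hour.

16 hours

Over Δt = 78.7 − 9.71 = 68.99 hours, the level fell by a factor of 54.4/2.74 ≈ 19.854.
n = log₂(19.854) ≈ 4.3114 half-lives, so t½ = 68.99/4.3114 ≈ 16.002 hours.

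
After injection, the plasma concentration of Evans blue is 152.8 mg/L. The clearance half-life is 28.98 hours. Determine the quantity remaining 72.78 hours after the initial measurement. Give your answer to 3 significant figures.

26.8 mg/L

Number of half-lives: n = 72.78/28.98 ≈ 2.5114.
Remaining = 152.8 × (1/2)^2.5114 = 152.8 × 0.17539 ≈ 26.799 mg/L.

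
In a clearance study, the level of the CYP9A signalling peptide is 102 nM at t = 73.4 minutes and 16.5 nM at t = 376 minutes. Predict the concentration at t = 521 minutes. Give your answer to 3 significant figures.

Over Δt = 376 − 73.4 = 302.6 minutes, the level fell by a factor of 102/16.5 ≈ 6.1818.
n = log₂(6.1818) ≈ 2.628 half-lives, so t½ = 302.6/2.628 ≈ 115.14 minutes.
From t = 376 to t = 521: 16.5 × (1/2)^((521−376)/115.14) ≈ 6.8928 nM.

6.89 nM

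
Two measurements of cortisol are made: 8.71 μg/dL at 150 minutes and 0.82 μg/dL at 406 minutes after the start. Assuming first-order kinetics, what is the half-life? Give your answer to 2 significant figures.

75 minutes

Over Δt = 406 − 150 = 256 minutes, the level fell by a factor of 8.71/0.82 ≈ 10.622.
n = log₂(10.622) ≈ 3.409 half-lives, so t½ = 256/3.409 ≈ 75.096 minutes.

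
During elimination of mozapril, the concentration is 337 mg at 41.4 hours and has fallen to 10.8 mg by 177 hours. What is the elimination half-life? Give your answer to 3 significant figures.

27.3 hours

Over Δt = 177 − 41.4 = 135.6 hours, the level fell by a factor of 337/10.8 ≈ 31.204.
n = log₂(31.204) ≈ 4.9636 half-lives, so t½ = 135.6/4.9636 ≈ 27.319 hours.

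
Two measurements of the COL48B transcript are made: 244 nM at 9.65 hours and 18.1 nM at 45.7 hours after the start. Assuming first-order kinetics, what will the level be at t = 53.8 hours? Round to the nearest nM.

10 nM

Over Δt = 45.7 − 9.65 = 36.05 hours, the level fell by a factor of 244/18.1 ≈ 13.481.
n = log₂(13.481) ≈ 3.7528 half-lives, so t½ = 36.05/3.7528 ≈ 9.6061 hours.
From t = 45.7 to t = 53.8: 18.1 × (1/2)^((53.8−45.7)/9.6061) ≈ 10.089 nM.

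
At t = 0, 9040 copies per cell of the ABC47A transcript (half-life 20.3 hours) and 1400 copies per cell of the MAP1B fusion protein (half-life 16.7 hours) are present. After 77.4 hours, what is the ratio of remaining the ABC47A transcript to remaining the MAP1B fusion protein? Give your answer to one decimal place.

ABC47A transcript: 9040 × (1/2)^(77.4/20.3) = 9040 × (1/2)^3.8128 ≈ 643.28 copies per cell.
MAP1B fusion protein: 1400 × (1/2)^(77.4/16.7) = 1400 × (1/2)^4.6347 ≈ 56.355 copies per cell.
Ratio ≈ 643.28 / 56.355 ≈ 11.415.

11.4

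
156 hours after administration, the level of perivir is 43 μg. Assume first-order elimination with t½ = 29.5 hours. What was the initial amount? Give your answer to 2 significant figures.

1700 μg

Number of half-lives elapsed: n = 156/29.5 ≈ 5.2881.
A₀ = A × 2^n = 43 × 2^5.2881 = 43 × 39.074 ≈ 1680.2 μg.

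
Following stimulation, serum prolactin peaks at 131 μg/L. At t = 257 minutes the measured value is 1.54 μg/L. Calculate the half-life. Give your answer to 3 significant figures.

A/A₀ = 1.54/131 ≈ 0.011756.
n = log₂(85.065) ≈ 6.4105 half-lives elapsed in 257 minutes.
t½ = 257/6.4105 ≈ 40.091 minutes.

40.1 minutes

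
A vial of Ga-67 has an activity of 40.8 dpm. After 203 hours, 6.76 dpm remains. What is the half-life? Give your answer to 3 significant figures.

78.3 hours

A/A₀ = 6.76/40.8 ≈ 0.16569.
n = log₂(6.0355) ≈ 2.5935 half-lives elapsed in 203 hours.
t½ = 203/2.5935 ≈ 78.273 hours.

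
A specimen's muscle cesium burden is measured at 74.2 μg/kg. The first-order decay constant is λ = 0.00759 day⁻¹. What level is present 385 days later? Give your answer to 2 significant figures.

t½ = ln 2 / λ = 0.69315 / 0.00759 ≈ 91.324 days.
Number of half-lives: n = 385/91.324 ≈ 4.2158.
Remaining = 74.2 × (1/2)^4.2158 = 74.2 × 0.053818 ≈ 3.9933 μg/kg.

4.0 μg/kg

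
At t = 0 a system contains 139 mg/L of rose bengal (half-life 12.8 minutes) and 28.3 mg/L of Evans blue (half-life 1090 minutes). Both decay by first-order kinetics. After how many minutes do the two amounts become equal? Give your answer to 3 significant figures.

Set 139·(1/2)^(t/12.8) = 28.3·(1/2)^(t/1090).
Taking log₂: log₂(139/28.3) = t·(1/12.8 − 1/1090).
log₂(4.9117) = 2.2962; 1/12.8 − 1/1090 = 0.077208.
t = 2.2962 / 0.077208 ≈ 29.741 minutes.

29.7 minutes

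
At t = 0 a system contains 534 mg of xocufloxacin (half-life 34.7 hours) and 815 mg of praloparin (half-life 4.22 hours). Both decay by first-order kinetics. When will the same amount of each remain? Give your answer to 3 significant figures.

Set 534·(1/2)^(t/34.7) = 815·(1/2)^(t/4.22).
Taking log₂: log₂(534/815) = t·(1/34.7 − 1/4.22).
log₂(0.65521) = -0.60996; 1/34.7 − 1/4.22 = -0.20815.
t = -0.60996 / -0.20815 ≈ 2.9304 hours.

2.93 hours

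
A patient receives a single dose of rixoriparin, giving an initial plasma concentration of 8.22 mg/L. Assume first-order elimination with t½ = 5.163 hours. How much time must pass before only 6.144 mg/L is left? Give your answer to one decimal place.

Fraction remaining = 6.144/8.22 ≈ 0.74745.
n = log₂(8.22/6.144) = ln(1.3379)/ln 2 ≈ 0.41996 half-lives.
t = n × t½ = 0.41996 × 5.163 ≈ 2.1683 hours.

2.2 hours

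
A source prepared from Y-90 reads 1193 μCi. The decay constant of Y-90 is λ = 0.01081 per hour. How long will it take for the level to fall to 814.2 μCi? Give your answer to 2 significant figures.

t½ = ln 2 / λ = 0.69315 / 0.01081 ≈ 64.121 hours.
Fraction remaining = 814.2/1193 ≈ 0.68248.
n = log₂(1193/814.2) = ln(1.4652)/ln 2 ≈ 0.55114 half-lives.
t = n × t½ = 0.55114 × 64.121 ≈ 35.34 hours.

35 hours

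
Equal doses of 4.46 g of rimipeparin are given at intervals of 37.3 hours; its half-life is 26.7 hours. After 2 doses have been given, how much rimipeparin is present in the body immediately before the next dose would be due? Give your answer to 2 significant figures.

The 2 doses were given 74.6, 37.3 hours ago.
Total = 4.46·(1/2)^(74.6/26.7) + 4.46·(1/2)^(37.3/26.7)
      = 0.64306 + 1.6935 ≈ 2.3366 g.

2.3 g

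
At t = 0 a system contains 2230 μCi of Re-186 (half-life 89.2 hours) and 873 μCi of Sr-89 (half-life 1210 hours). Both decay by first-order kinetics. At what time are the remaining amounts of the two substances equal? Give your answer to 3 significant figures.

Set 2230·(1/2)^(t/89.2) = 873·(1/2)^(t/1210).
Taking log₂: log₂(2230/873) = t·(1/89.2 − 1/1210).
log₂(2.5544) = 1.353; 1/89.2 − 1/1210 = 0.010384.
t = 1.353 / 0.010384 ≈ 130.29 hours.

130 hours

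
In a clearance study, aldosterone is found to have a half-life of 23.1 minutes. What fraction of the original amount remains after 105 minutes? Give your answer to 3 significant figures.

0.0428

n = 105/23.1 ≈ 4.5455 half-lives.
Fraction remaining = (1/2)^4.5455 ≈ 0.042823.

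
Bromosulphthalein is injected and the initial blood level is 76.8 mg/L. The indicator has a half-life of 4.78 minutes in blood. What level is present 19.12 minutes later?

Elapsed time is 4 half-lives (19.12/4.78).
Each half-life halves the amount: 76.8 × (1/2)^4 = 76.8/16 = 4.8 mg/L.

4.8 mg/L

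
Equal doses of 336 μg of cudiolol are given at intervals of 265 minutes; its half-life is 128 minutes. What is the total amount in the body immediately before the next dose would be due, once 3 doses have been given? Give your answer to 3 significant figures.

The 3 doses were given 795, 530, 265 minutes ago.
Total = 336·(1/2)^(795/128) + 336·(1/2)^(530/128) + 336·(1/2)^(265/128)
      = 4.5359 + 19.05 + 80.004 ≈ 103.59 μg.

104 μg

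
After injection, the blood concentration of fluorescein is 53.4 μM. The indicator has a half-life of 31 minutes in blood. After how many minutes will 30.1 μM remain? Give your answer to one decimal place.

25.6 minutes

Fraction remaining = 30.1/53.4 ≈ 0.56367.
n = log₂(53.4/30.1) = ln(1.7741)/ln 2 ≈ 0.82708 half-lives.
t = n × t½ = 0.82708 × 31 ≈ 25.639 minutes.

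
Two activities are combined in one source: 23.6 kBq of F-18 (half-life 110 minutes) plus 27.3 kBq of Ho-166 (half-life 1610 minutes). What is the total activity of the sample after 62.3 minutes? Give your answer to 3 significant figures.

42.5 kBq

F-18: 23.6 × (1/2)^(62.3/110) = 23.6 × (1/2)^0.56636 ≈ 15.937 kBq.
Ho-166: 27.3 × (1/2)^(62.3/1610) = 27.3 × (1/2)^0.038696 ≈ 26.577 kBq.
Total = 15.937 + 26.577 ≈ 42.515 kBq.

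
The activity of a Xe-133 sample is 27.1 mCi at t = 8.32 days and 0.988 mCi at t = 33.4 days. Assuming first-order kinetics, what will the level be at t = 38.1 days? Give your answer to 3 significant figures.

Over Δt = 33.4 − 8.32 = 25.08 days, the level fell by a factor of 27.1/0.988 ≈ 27.429.
n = log₂(27.429) ≈ 4.7776 half-lives, so t½ = 25.08/4.7776 ≈ 5.2495 days.
From t = 33.4 to t = 38.1: 0.988 × (1/2)^((38.1−33.4)/5.2495) ≈ 0.53117 mCi.

0.531 mCi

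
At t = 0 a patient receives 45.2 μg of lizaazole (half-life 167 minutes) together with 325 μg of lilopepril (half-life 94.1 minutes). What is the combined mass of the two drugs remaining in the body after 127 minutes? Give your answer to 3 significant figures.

lizaazole: 45.2 × (1/2)^(127/167) = 45.2 × (1/2)^0.76048 ≈ 26.682 μg.
lilopepril: 325 × (1/2)^(127/94.1) = 325 × (1/2)^1.3496 ≈ 127.53 μg.
Total = 26.682 + 127.53 ≈ 154.21 μg.

154 μg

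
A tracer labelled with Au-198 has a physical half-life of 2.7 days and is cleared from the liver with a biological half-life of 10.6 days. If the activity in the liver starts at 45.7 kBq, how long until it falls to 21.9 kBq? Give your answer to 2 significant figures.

1/t_eff = 1/t_phys + 1/t_biol = 1/2.7 + 1/10.6 = 0.46471 per day.
t_eff = 2.7 × 10.6 / (2.7 + 10.6) ≈ 2.1519 days.
n = log₂(45.7/21.9) ≈ 1.0613; t = 1.0613 × 2.1519 ≈ 2.2837 days.

2.3 days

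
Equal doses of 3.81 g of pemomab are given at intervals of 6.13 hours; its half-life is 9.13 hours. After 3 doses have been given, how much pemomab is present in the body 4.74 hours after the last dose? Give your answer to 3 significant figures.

The 3 doses were given 17, 10.87, 4.74 hours ago.
Total = 3.81·(1/2)^(17/9.13) + 3.81·(1/2)^(10.87/9.13) + 3.81·(1/2)^(4.74/9.13)
      = 1.0481 + 1.6693 + 2.6585 ≈ 5.3759 g.

5.38 g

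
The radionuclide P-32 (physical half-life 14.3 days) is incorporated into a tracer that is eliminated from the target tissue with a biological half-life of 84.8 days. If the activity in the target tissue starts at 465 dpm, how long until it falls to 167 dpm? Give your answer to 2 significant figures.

1/t_eff = 1/t_phys + 1/t_biol = 1/14.3 + 1/84.8 = 0.081723 per day.
t_eff = 14.3 × 84.8 / (14.3 + 84.8) ≈ 12.237 days.
n = log₂(465/167) ≈ 1.4774; t = 1.4774 × 12.237 ≈ 18.078 days.

18 days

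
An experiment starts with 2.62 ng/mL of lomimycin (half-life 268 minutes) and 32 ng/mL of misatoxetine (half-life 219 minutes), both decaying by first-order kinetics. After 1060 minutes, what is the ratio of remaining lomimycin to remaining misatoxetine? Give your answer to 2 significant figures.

0.15

lomimycin: 2.62 × (1/2)^(1060/268) = 2.62 × (1/2)^3.9552 ≈ 0.16891 ng/mL.
misatoxetine: 32 × (1/2)^(1060/219) = 32 × (1/2)^4.8402 ≈ 1.1171 ng/mL.
Ratio ≈ 0.16891 / 1.1171 ≈ 0.1512.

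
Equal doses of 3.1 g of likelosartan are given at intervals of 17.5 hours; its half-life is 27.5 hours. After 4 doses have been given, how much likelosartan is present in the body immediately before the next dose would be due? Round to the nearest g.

The 4 doses were given 70, 52.5, 35, 17.5 hours ago.
Total = 3.1·(1/2)^(70/27.5) + 3.1·(1/2)^(52.5/27.5) + 3.1·(1/2)^(35/27.5) + 3.1·(1/2)^(17.5/27.5)
      = 0.53101 + 0.82541 + 1.283 + 1.9943 ≈ 4.6338 g.

5 g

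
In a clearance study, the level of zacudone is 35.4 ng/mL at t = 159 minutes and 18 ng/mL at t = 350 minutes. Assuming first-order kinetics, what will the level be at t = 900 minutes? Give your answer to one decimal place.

2.6 ng/mL

Over Δt = 350 − 159 = 191 minutes, the level fell by a factor of 35.4/18 ≈ 1.9667.
n = log₂(1.9667) ≈ 0.97575 half-lives, so t½ = 191/0.97575 ≈ 195.75 minutes.
From t = 350 to t = 900: 18 × (1/2)^((900−350)/195.75) ≈ 2.5671 ng/mL.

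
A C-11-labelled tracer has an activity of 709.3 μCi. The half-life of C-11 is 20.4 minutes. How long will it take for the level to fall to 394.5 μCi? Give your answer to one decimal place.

17.3 minutes

Fraction remaining = 394.5/709.3 ≈ 0.55618.
n = log₂(709.3/394.5) = ln(1.798)/ln 2 ≈ 0.84637 half-lives.
t = n × t½ = 0.84637 × 20.4 ≈ 17.266 minutes.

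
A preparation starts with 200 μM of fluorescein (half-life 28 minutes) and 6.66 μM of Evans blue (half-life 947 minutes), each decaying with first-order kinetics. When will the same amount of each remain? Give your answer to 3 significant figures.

Set 200·(1/2)^(t/28) = 6.66·(1/2)^(t/947).
Taking log₂: log₂(200/6.66) = t·(1/28 − 1/947).
log₂(30.03) = 4.9083; 1/28 − 1/947 = 0.034658.
t = 4.9083 / 0.034658 ≈ 141.62 minutes.

142 minutes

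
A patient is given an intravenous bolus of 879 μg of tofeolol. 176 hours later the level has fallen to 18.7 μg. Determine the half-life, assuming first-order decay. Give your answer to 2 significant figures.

A/A₀ = 18.7/879 ≈ 0.021274.
n = log₂(47.005) ≈ 5.5548 half-lives elapsed in 176 hours.
t½ = 176/5.5548 ≈ 31.685 hours.

32 hours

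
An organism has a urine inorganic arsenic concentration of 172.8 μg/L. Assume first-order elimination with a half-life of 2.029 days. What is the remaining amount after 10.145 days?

Elapsed time is 5 half-lives (10.145/2.029).
Each half-life halves the amount: 172.8 × (1/2)^5 = 172.8/32 = 5.4 μg/L.

5.4 μg/L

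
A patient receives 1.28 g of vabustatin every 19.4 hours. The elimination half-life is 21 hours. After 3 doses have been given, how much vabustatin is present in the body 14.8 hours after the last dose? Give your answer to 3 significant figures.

The 3 doses were given 53.6, 34.2, 14.8 hours ago.
Total = 1.28·(1/2)^(53.6/21) + 1.28·(1/2)^(34.2/21) + 1.28·(1/2)^(14.8/21)
      = 0.21821 + 0.41396 + 0.78534 ≈ 1.4175 g.

1.42 g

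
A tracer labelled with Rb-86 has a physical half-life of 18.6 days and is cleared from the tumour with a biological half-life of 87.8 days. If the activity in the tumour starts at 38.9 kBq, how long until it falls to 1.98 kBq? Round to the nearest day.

1/t_eff = 1/t_phys + 1/t_biol = 1/18.6 + 1/87.8 = 0.065153 per day.
t_eff = 18.6 × 87.8 / (18.6 + 87.8) ≈ 15.348 days.
n = log₂(38.9/1.98) ≈ 4.2962; t = 4.2962 × 15.348 ≈ 65.94 days.

66 days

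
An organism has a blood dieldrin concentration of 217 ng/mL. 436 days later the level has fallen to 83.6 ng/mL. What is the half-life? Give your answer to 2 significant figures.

A/A₀ = 83.6/217 ≈ 0.38525.
n = log₂(2.5957) ≈ 1.3761 half-lives elapsed in 436 days.
t½ = 436/1.3761 ≈ 316.83 days.

320 days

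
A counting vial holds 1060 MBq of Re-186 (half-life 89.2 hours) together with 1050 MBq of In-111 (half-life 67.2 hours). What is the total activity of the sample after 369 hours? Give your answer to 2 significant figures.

Re-186: 1060 × (1/2)^(369/89.2) = 1060 × (1/2)^4.1368 ≈ 60.258 MBq.
In-111: 1050 × (1/2)^(369/67.2) = 1050 × (1/2)^5.4911 ≈ 23.346 MBq.
Total = 60.258 + 23.346 ≈ 83.604 MBq.

84 MBq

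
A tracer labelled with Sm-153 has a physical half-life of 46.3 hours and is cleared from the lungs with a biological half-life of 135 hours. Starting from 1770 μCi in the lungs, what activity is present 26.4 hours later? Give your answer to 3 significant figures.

1/t_eff = 1/t_phys + 1/t_biol = 1/46.3 + 1/135 = 0.029006 per hour.
t_eff = 46.3 × 135 / (46.3 + 135) ≈ 34.476 hours.
Remaining = 1770 × (1/2)^(26.4/34.476) = 1770 × (1/2)^0.76575 ≈ 1041 μCi.

1040 μCi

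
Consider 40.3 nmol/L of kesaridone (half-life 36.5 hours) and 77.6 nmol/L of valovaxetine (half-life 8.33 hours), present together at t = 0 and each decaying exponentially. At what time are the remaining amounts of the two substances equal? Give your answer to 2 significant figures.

10 hours

Set 40.3·(1/2)^(t/36.5) = 77.6·(1/2)^(t/8.33).
Taking log₂: log₂(40.3/77.6) = t·(1/36.5 − 1/8.33).
log₂(0.51933) = -0.94528; 1/36.5 − 1/8.33 = -0.092651.
t = -0.94528 / -0.092651 ≈ 10.203 hours.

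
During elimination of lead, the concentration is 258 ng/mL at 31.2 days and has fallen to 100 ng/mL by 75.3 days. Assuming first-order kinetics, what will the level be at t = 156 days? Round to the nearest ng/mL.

18 ng/mL

Over Δt = 75.3 − 31.2 = 44.1 days, the level fell by a factor of 258/100 ≈ 2.58.
n = log₂(2.58) ≈ 1.3674 half-lives, so t½ = 44.1/1.3674 ≈ 32.252 days.
From t = 75.3 to t = 156: 100 × (1/2)^((156−75.3)/32.252) ≈ 17.651 ng/mL.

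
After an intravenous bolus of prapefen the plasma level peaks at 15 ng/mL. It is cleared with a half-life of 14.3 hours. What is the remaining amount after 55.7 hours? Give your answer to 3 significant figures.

Number of half-lives: n = 55.7/14.3 ≈ 3.8951.
Remaining = 15 × (1/2)^3.8951 = 15 × 0.067214 ≈ 1.0082 ng/mL.

1.01 ng/mL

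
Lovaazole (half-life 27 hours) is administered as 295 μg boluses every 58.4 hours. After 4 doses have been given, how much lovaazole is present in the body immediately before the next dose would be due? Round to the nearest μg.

The 4 doses were given 233.6, 175.2, 116.8, 58.4 hours ago.
Total = 295·(1/2)^(233.6/27) + 295·(1/2)^(175.2/27) + 295·(1/2)^(116.8/27) + 295·(1/2)^(58.4/27)
      = 0.73342 + 3.2845 + 14.709 + 65.873 ≈ 84.6 μg.

85 μg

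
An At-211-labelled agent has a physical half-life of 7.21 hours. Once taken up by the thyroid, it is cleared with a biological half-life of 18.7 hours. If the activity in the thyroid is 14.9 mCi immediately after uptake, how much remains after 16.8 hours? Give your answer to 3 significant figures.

1.59 mCi

1/t_eff = 1/t_phys + 1/t_biol = 1/7.21 + 1/18.7 = 0.19217 per hour.
t_eff = 7.21 × 18.7 / (7.21 + 18.7) ≈ 5.2037 hours.
Remaining = 14.9 × (1/2)^(16.8/5.2037) = 14.9 × (1/2)^3.2285 ≈ 1.5897 mCi.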